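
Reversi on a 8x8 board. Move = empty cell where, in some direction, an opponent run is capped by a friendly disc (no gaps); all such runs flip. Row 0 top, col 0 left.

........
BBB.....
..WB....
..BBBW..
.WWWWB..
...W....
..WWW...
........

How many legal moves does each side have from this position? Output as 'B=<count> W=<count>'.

Answer: B=10 W=10

Derivation:
-- B to move --
(1,3): no bracket -> illegal
(2,1): flips 1 -> legal
(2,4): no bracket -> illegal
(2,5): flips 1 -> legal
(2,6): no bracket -> illegal
(3,0): no bracket -> illegal
(3,1): no bracket -> illegal
(3,6): flips 1 -> legal
(4,0): flips 4 -> legal
(4,6): no bracket -> illegal
(5,0): flips 1 -> legal
(5,1): flips 1 -> legal
(5,2): flips 2 -> legal
(5,4): flips 2 -> legal
(5,5): flips 1 -> legal
(6,1): no bracket -> illegal
(6,5): no bracket -> illegal
(7,1): no bracket -> illegal
(7,2): no bracket -> illegal
(7,3): flips 3 -> legal
(7,4): no bracket -> illegal
(7,5): no bracket -> illegal
B mobility = 10
-- W to move --
(0,0): flips 1 -> legal
(0,1): no bracket -> illegal
(0,2): flips 1 -> legal
(0,3): no bracket -> illegal
(1,3): flips 2 -> legal
(1,4): flips 2 -> legal
(2,0): no bracket -> illegal
(2,1): flips 1 -> legal
(2,4): flips 3 -> legal
(2,5): flips 1 -> legal
(3,1): flips 3 -> legal
(3,6): no bracket -> illegal
(4,6): flips 1 -> legal
(5,4): no bracket -> illegal
(5,5): flips 1 -> legal
(5,6): no bracket -> illegal
W mobility = 10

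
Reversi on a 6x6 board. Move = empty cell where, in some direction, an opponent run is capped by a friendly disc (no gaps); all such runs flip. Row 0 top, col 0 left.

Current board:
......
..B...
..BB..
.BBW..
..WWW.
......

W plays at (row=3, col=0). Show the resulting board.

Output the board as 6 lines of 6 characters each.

Place W at (3,0); scan 8 dirs for brackets.
Dir NW: edge -> no flip
Dir N: first cell '.' (not opp) -> no flip
Dir NE: first cell '.' (not opp) -> no flip
Dir W: edge -> no flip
Dir E: opp run (3,1) (3,2) capped by W -> flip
Dir SW: edge -> no flip
Dir S: first cell '.' (not opp) -> no flip
Dir SE: first cell '.' (not opp) -> no flip
All flips: (3,1) (3,2)

Answer: ......
..B...
..BB..
WWWW..
..WWW.
......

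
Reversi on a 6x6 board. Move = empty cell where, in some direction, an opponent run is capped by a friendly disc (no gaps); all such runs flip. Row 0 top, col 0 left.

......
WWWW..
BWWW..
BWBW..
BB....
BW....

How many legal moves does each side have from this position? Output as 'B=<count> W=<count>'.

-- B to move --
(0,0): flips 1 -> legal
(0,1): flips 3 -> legal
(0,2): flips 3 -> legal
(0,3): flips 2 -> legal
(0,4): flips 3 -> legal
(1,4): flips 1 -> legal
(2,4): flips 3 -> legal
(3,4): flips 1 -> legal
(4,2): flips 1 -> legal
(4,3): no bracket -> illegal
(4,4): no bracket -> illegal
(5,2): flips 1 -> legal
B mobility = 10
-- W to move --
(4,2): flips 1 -> legal
(4,3): flips 1 -> legal
(5,2): no bracket -> illegal
W mobility = 2

Answer: B=10 W=2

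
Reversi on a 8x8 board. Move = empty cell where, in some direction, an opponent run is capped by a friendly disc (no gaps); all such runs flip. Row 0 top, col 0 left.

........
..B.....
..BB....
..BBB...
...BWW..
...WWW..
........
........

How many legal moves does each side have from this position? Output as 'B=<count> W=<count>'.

Answer: B=6 W=6

Derivation:
-- B to move --
(3,5): no bracket -> illegal
(3,6): no bracket -> illegal
(4,2): no bracket -> illegal
(4,6): flips 2 -> legal
(5,2): no bracket -> illegal
(5,6): flips 1 -> legal
(6,2): no bracket -> illegal
(6,3): flips 1 -> legal
(6,4): flips 2 -> legal
(6,5): flips 1 -> legal
(6,6): flips 2 -> legal
B mobility = 6
-- W to move --
(0,1): flips 3 -> legal
(0,2): no bracket -> illegal
(0,3): no bracket -> illegal
(1,1): flips 2 -> legal
(1,3): flips 3 -> legal
(1,4): no bracket -> illegal
(2,1): flips 2 -> legal
(2,4): flips 1 -> legal
(2,5): no bracket -> illegal
(3,1): no bracket -> illegal
(3,5): no bracket -> illegal
(4,1): no bracket -> illegal
(4,2): flips 1 -> legal
(5,2): no bracket -> illegal
W mobility = 6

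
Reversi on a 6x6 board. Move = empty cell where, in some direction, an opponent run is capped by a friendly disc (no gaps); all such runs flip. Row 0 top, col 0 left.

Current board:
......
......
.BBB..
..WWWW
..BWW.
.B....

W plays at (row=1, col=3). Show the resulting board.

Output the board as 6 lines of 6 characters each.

Place W at (1,3); scan 8 dirs for brackets.
Dir NW: first cell '.' (not opp) -> no flip
Dir N: first cell '.' (not opp) -> no flip
Dir NE: first cell '.' (not opp) -> no flip
Dir W: first cell '.' (not opp) -> no flip
Dir E: first cell '.' (not opp) -> no flip
Dir SW: opp run (2,2), next='.' -> no flip
Dir S: opp run (2,3) capped by W -> flip
Dir SE: first cell '.' (not opp) -> no flip
All flips: (2,3)

Answer: ......
...W..
.BBW..
..WWWW
..BWW.
.B....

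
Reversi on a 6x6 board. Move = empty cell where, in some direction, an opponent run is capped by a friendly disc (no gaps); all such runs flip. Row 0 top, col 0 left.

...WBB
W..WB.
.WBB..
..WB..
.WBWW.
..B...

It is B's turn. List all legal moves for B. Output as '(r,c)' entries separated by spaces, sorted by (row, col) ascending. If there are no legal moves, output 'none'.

(0,0): no bracket -> illegal
(0,1): no bracket -> illegal
(0,2): flips 1 -> legal
(1,1): no bracket -> illegal
(1,2): flips 1 -> legal
(2,0): flips 1 -> legal
(2,4): no bracket -> illegal
(3,0): flips 1 -> legal
(3,1): flips 1 -> legal
(3,4): flips 1 -> legal
(3,5): no bracket -> illegal
(4,0): flips 1 -> legal
(4,5): flips 2 -> legal
(5,0): flips 2 -> legal
(5,1): no bracket -> illegal
(5,3): flips 1 -> legal
(5,4): no bracket -> illegal
(5,5): flips 1 -> legal

Answer: (0,2) (1,2) (2,0) (3,0) (3,1) (3,4) (4,0) (4,5) (5,0) (5,3) (5,5)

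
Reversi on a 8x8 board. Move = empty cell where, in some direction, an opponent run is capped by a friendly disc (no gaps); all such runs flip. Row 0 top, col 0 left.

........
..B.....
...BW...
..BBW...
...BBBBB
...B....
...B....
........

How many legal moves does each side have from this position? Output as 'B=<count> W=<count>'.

Answer: B=4 W=7

Derivation:
-- B to move --
(1,3): no bracket -> illegal
(1,4): flips 2 -> legal
(1,5): flips 1 -> legal
(2,5): flips 2 -> legal
(3,5): flips 1 -> legal
B mobility = 4
-- W to move --
(0,1): flips 2 -> legal
(0,2): no bracket -> illegal
(0,3): no bracket -> illegal
(1,1): no bracket -> illegal
(1,3): no bracket -> illegal
(1,4): no bracket -> illegal
(2,1): no bracket -> illegal
(2,2): flips 1 -> legal
(3,1): flips 2 -> legal
(3,5): no bracket -> illegal
(3,6): no bracket -> illegal
(3,7): no bracket -> illegal
(4,1): no bracket -> illegal
(4,2): flips 1 -> legal
(5,2): flips 1 -> legal
(5,4): flips 1 -> legal
(5,5): no bracket -> illegal
(5,6): flips 1 -> legal
(5,7): no bracket -> illegal
(6,2): no bracket -> illegal
(6,4): no bracket -> illegal
(7,2): no bracket -> illegal
(7,3): no bracket -> illegal
(7,4): no bracket -> illegal
W mobility = 7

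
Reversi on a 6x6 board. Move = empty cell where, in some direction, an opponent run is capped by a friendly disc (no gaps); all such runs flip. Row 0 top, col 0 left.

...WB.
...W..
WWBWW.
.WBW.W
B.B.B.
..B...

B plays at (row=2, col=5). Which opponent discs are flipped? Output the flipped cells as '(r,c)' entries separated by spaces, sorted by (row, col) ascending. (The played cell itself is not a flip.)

Answer: (2,3) (2,4)

Derivation:
Dir NW: first cell '.' (not opp) -> no flip
Dir N: first cell '.' (not opp) -> no flip
Dir NE: edge -> no flip
Dir W: opp run (2,4) (2,3) capped by B -> flip
Dir E: edge -> no flip
Dir SW: first cell '.' (not opp) -> no flip
Dir S: opp run (3,5), next='.' -> no flip
Dir SE: edge -> no flip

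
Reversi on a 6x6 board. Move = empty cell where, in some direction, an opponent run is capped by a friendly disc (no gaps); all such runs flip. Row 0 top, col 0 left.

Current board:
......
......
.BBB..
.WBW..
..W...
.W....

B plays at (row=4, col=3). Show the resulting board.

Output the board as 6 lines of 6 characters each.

Answer: ......
......
.BBB..
.WBB..
..WB..
.W....

Derivation:
Place B at (4,3); scan 8 dirs for brackets.
Dir NW: first cell 'B' (not opp) -> no flip
Dir N: opp run (3,3) capped by B -> flip
Dir NE: first cell '.' (not opp) -> no flip
Dir W: opp run (4,2), next='.' -> no flip
Dir E: first cell '.' (not opp) -> no flip
Dir SW: first cell '.' (not opp) -> no flip
Dir S: first cell '.' (not opp) -> no flip
Dir SE: first cell '.' (not opp) -> no flip
All flips: (3,3)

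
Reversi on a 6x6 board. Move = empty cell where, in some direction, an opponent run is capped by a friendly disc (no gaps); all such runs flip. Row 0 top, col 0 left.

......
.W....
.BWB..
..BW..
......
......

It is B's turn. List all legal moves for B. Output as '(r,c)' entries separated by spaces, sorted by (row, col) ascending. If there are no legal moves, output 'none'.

Answer: (0,1) (1,2) (3,4) (4,3)

Derivation:
(0,0): no bracket -> illegal
(0,1): flips 1 -> legal
(0,2): no bracket -> illegal
(1,0): no bracket -> illegal
(1,2): flips 1 -> legal
(1,3): no bracket -> illegal
(2,0): no bracket -> illegal
(2,4): no bracket -> illegal
(3,1): no bracket -> illegal
(3,4): flips 1 -> legal
(4,2): no bracket -> illegal
(4,3): flips 1 -> legal
(4,4): no bracket -> illegal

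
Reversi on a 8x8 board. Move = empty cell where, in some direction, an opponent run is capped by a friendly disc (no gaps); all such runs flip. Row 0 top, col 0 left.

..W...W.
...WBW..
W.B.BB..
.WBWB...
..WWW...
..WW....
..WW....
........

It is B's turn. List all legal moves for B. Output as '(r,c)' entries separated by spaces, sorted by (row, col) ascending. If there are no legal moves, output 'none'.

Answer: (0,4) (0,5) (1,2) (1,6) (3,0) (4,0) (5,1) (5,4) (5,5) (6,1) (7,2)

Derivation:
(0,1): no bracket -> illegal
(0,3): no bracket -> illegal
(0,4): flips 1 -> legal
(0,5): flips 1 -> legal
(0,7): no bracket -> illegal
(1,0): no bracket -> illegal
(1,1): no bracket -> illegal
(1,2): flips 1 -> legal
(1,6): flips 1 -> legal
(1,7): no bracket -> illegal
(2,1): no bracket -> illegal
(2,3): no bracket -> illegal
(2,6): no bracket -> illegal
(3,0): flips 1 -> legal
(3,5): no bracket -> illegal
(4,0): flips 1 -> legal
(4,1): no bracket -> illegal
(4,5): no bracket -> illegal
(5,1): flips 2 -> legal
(5,4): flips 2 -> legal
(5,5): flips 2 -> legal
(6,1): flips 2 -> legal
(6,4): no bracket -> illegal
(7,1): no bracket -> illegal
(7,2): flips 3 -> legal
(7,3): no bracket -> illegal
(7,4): no bracket -> illegal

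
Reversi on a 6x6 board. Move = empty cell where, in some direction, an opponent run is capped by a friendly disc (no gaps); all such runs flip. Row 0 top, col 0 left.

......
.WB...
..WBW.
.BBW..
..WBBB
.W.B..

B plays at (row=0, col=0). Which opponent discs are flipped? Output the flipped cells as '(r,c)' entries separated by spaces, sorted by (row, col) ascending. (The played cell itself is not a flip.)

Dir NW: edge -> no flip
Dir N: edge -> no flip
Dir NE: edge -> no flip
Dir W: edge -> no flip
Dir E: first cell '.' (not opp) -> no flip
Dir SW: edge -> no flip
Dir S: first cell '.' (not opp) -> no flip
Dir SE: opp run (1,1) (2,2) (3,3) capped by B -> flip

Answer: (1,1) (2,2) (3,3)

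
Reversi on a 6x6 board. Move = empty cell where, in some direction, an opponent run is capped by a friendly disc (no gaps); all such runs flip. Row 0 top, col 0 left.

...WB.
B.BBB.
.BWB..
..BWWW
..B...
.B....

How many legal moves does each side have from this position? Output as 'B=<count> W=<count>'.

Answer: B=5 W=9

Derivation:
-- B to move --
(0,2): flips 1 -> legal
(1,1): no bracket -> illegal
(2,4): flips 1 -> legal
(2,5): no bracket -> illegal
(3,1): flips 1 -> legal
(4,3): flips 1 -> legal
(4,4): no bracket -> illegal
(4,5): flips 1 -> legal
B mobility = 5
-- W to move --
(0,0): no bracket -> illegal
(0,1): flips 2 -> legal
(0,2): flips 1 -> legal
(0,5): flips 1 -> legal
(1,1): no bracket -> illegal
(1,5): no bracket -> illegal
(2,0): flips 1 -> legal
(2,4): flips 1 -> legal
(2,5): flips 1 -> legal
(3,0): flips 2 -> legal
(3,1): flips 1 -> legal
(4,0): no bracket -> illegal
(4,1): no bracket -> illegal
(4,3): no bracket -> illegal
(5,0): no bracket -> illegal
(5,2): flips 2 -> legal
(5,3): no bracket -> illegal
W mobility = 9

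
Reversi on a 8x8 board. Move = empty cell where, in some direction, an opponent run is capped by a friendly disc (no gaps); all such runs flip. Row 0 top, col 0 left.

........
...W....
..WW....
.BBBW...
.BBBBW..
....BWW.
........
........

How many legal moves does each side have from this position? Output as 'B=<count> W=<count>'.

-- B to move --
(0,2): no bracket -> illegal
(0,3): flips 2 -> legal
(0,4): flips 2 -> legal
(1,1): flips 1 -> legal
(1,2): flips 1 -> legal
(1,4): flips 1 -> legal
(2,1): no bracket -> illegal
(2,4): flips 1 -> legal
(2,5): flips 1 -> legal
(3,5): flips 1 -> legal
(3,6): flips 1 -> legal
(4,6): flips 1 -> legal
(4,7): no bracket -> illegal
(5,7): flips 2 -> legal
(6,4): no bracket -> illegal
(6,5): no bracket -> illegal
(6,6): flips 1 -> legal
(6,7): no bracket -> illegal
B mobility = 12
-- W to move --
(2,0): no bracket -> illegal
(2,1): no bracket -> illegal
(2,4): no bracket -> illegal
(3,0): flips 3 -> legal
(3,5): no bracket -> illegal
(4,0): flips 5 -> legal
(5,0): flips 2 -> legal
(5,1): no bracket -> illegal
(5,2): flips 3 -> legal
(5,3): flips 3 -> legal
(6,3): flips 1 -> legal
(6,4): flips 2 -> legal
(6,5): no bracket -> illegal
W mobility = 7

Answer: B=12 W=7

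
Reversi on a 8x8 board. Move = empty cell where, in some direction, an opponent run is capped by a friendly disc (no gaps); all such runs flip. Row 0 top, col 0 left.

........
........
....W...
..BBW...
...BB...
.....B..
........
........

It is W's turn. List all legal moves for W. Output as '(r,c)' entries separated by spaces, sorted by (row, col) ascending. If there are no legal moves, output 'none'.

(2,1): no bracket -> illegal
(2,2): no bracket -> illegal
(2,3): no bracket -> illegal
(3,1): flips 2 -> legal
(3,5): no bracket -> illegal
(4,1): no bracket -> illegal
(4,2): flips 1 -> legal
(4,5): no bracket -> illegal
(4,6): no bracket -> illegal
(5,2): flips 1 -> legal
(5,3): no bracket -> illegal
(5,4): flips 1 -> legal
(5,6): no bracket -> illegal
(6,4): no bracket -> illegal
(6,5): no bracket -> illegal
(6,6): no bracket -> illegal

Answer: (3,1) (4,2) (5,2) (5,4)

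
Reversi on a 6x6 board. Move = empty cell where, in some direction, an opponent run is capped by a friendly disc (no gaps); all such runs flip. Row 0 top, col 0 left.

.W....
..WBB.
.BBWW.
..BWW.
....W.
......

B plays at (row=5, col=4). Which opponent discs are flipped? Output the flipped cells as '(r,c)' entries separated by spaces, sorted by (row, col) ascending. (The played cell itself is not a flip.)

Answer: (2,4) (3,4) (4,4)

Derivation:
Dir NW: first cell '.' (not opp) -> no flip
Dir N: opp run (4,4) (3,4) (2,4) capped by B -> flip
Dir NE: first cell '.' (not opp) -> no flip
Dir W: first cell '.' (not opp) -> no flip
Dir E: first cell '.' (not opp) -> no flip
Dir SW: edge -> no flip
Dir S: edge -> no flip
Dir SE: edge -> no flip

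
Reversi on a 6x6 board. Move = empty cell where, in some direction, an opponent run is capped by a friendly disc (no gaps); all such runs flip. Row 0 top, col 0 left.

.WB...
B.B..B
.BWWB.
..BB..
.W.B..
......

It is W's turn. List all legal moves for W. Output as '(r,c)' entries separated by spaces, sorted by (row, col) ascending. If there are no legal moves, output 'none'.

(0,0): no bracket -> illegal
(0,3): flips 1 -> legal
(0,4): no bracket -> illegal
(0,5): no bracket -> illegal
(1,1): no bracket -> illegal
(1,3): no bracket -> illegal
(1,4): no bracket -> illegal
(2,0): flips 1 -> legal
(2,5): flips 1 -> legal
(3,0): no bracket -> illegal
(3,1): no bracket -> illegal
(3,4): no bracket -> illegal
(3,5): no bracket -> illegal
(4,2): flips 1 -> legal
(4,4): flips 1 -> legal
(5,2): no bracket -> illegal
(5,3): flips 2 -> legal
(5,4): no bracket -> illegal

Answer: (0,3) (2,0) (2,5) (4,2) (4,4) (5,3)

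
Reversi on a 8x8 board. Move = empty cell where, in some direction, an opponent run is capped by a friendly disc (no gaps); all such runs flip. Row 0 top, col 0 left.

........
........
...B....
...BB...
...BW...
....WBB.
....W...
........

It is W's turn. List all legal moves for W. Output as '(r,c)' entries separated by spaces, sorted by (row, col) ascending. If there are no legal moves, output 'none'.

Answer: (2,2) (2,4) (3,2) (4,2) (4,6) (5,7) (6,6)

Derivation:
(1,2): no bracket -> illegal
(1,3): no bracket -> illegal
(1,4): no bracket -> illegal
(2,2): flips 1 -> legal
(2,4): flips 1 -> legal
(2,5): no bracket -> illegal
(3,2): flips 1 -> legal
(3,5): no bracket -> illegal
(4,2): flips 1 -> legal
(4,5): no bracket -> illegal
(4,6): flips 1 -> legal
(4,7): no bracket -> illegal
(5,2): no bracket -> illegal
(5,3): no bracket -> illegal
(5,7): flips 2 -> legal
(6,5): no bracket -> illegal
(6,6): flips 1 -> legal
(6,7): no bracket -> illegal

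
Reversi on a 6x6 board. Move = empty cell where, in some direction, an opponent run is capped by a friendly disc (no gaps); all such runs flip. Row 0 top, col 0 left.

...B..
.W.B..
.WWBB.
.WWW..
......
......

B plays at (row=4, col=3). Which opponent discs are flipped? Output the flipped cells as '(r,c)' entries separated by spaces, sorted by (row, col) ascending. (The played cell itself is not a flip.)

Answer: (3,3)

Derivation:
Dir NW: opp run (3,2) (2,1), next='.' -> no flip
Dir N: opp run (3,3) capped by B -> flip
Dir NE: first cell '.' (not opp) -> no flip
Dir W: first cell '.' (not opp) -> no flip
Dir E: first cell '.' (not opp) -> no flip
Dir SW: first cell '.' (not opp) -> no flip
Dir S: first cell '.' (not opp) -> no flip
Dir SE: first cell '.' (not opp) -> no flip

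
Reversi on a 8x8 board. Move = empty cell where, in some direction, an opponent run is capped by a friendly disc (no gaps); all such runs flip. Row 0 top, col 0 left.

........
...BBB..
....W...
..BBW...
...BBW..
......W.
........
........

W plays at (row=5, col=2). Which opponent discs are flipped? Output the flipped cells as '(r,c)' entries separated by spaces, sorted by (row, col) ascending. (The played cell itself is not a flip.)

Dir NW: first cell '.' (not opp) -> no flip
Dir N: first cell '.' (not opp) -> no flip
Dir NE: opp run (4,3) capped by W -> flip
Dir W: first cell '.' (not opp) -> no flip
Dir E: first cell '.' (not opp) -> no flip
Dir SW: first cell '.' (not opp) -> no flip
Dir S: first cell '.' (not opp) -> no flip
Dir SE: first cell '.' (not opp) -> no flip

Answer: (4,3)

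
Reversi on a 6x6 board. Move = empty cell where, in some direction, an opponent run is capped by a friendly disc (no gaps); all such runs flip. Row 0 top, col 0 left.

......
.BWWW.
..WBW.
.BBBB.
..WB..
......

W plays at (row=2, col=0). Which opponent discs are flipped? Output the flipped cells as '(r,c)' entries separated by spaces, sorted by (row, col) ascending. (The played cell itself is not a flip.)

Answer: (3,1)

Derivation:
Dir NW: edge -> no flip
Dir N: first cell '.' (not opp) -> no flip
Dir NE: opp run (1,1), next='.' -> no flip
Dir W: edge -> no flip
Dir E: first cell '.' (not opp) -> no flip
Dir SW: edge -> no flip
Dir S: first cell '.' (not opp) -> no flip
Dir SE: opp run (3,1) capped by W -> flip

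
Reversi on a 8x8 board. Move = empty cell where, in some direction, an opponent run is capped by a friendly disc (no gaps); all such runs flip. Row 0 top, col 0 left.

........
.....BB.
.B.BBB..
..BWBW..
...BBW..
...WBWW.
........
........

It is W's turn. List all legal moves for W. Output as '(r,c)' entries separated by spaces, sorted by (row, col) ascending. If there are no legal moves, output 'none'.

Answer: (0,5) (0,6) (1,2) (1,3) (3,1) (4,2) (6,3)

Derivation:
(0,4): no bracket -> illegal
(0,5): flips 2 -> legal
(0,6): flips 2 -> legal
(0,7): no bracket -> illegal
(1,0): no bracket -> illegal
(1,1): no bracket -> illegal
(1,2): flips 2 -> legal
(1,3): flips 2 -> legal
(1,4): no bracket -> illegal
(1,7): no bracket -> illegal
(2,0): no bracket -> illegal
(2,2): no bracket -> illegal
(2,6): no bracket -> illegal
(2,7): no bracket -> illegal
(3,0): no bracket -> illegal
(3,1): flips 1 -> legal
(3,6): no bracket -> illegal
(4,1): no bracket -> illegal
(4,2): flips 2 -> legal
(5,2): no bracket -> illegal
(6,3): flips 1 -> legal
(6,4): no bracket -> illegal
(6,5): no bracket -> illegal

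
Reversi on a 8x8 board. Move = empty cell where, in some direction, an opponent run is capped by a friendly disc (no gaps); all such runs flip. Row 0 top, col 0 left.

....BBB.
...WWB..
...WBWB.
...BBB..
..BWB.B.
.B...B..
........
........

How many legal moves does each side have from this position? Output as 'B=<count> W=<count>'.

-- B to move --
(0,2): flips 1 -> legal
(0,3): flips 2 -> legal
(1,2): flips 3 -> legal
(1,6): flips 1 -> legal
(2,2): flips 2 -> legal
(3,2): flips 2 -> legal
(3,6): no bracket -> illegal
(5,2): flips 1 -> legal
(5,3): flips 1 -> legal
(5,4): no bracket -> illegal
B mobility = 8
-- W to move --
(0,3): no bracket -> illegal
(0,7): no bracket -> illegal
(1,6): flips 1 -> legal
(1,7): no bracket -> illegal
(2,2): no bracket -> illegal
(2,7): flips 1 -> legal
(3,1): no bracket -> illegal
(3,2): no bracket -> illegal
(3,6): no bracket -> illegal
(3,7): no bracket -> illegal
(4,0): no bracket -> illegal
(4,1): flips 1 -> legal
(4,5): flips 3 -> legal
(4,7): no bracket -> illegal
(5,0): no bracket -> illegal
(5,2): no bracket -> illegal
(5,3): no bracket -> illegal
(5,4): flips 3 -> legal
(5,6): no bracket -> illegal
(5,7): flips 3 -> legal
(6,0): no bracket -> illegal
(6,1): no bracket -> illegal
(6,2): no bracket -> illegal
(6,4): no bracket -> illegal
(6,5): no bracket -> illegal
(6,6): no bracket -> illegal
W mobility = 6

Answer: B=8 W=6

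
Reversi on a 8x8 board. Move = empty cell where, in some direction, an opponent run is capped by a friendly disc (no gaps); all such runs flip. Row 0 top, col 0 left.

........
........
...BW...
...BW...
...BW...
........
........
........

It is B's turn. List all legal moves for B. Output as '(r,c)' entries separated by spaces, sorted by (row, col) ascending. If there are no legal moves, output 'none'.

(1,3): no bracket -> illegal
(1,4): no bracket -> illegal
(1,5): flips 1 -> legal
(2,5): flips 2 -> legal
(3,5): flips 1 -> legal
(4,5): flips 2 -> legal
(5,3): no bracket -> illegal
(5,4): no bracket -> illegal
(5,5): flips 1 -> legal

Answer: (1,5) (2,5) (3,5) (4,5) (5,5)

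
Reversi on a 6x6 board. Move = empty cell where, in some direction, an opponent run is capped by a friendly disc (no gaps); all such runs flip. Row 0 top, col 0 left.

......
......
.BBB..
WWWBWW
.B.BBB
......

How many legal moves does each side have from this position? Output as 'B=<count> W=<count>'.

-- B to move --
(2,0): no bracket -> illegal
(2,4): flips 1 -> legal
(2,5): flips 2 -> legal
(4,0): flips 1 -> legal
(4,2): flips 1 -> legal
B mobility = 4
-- W to move --
(1,0): flips 1 -> legal
(1,1): flips 1 -> legal
(1,2): flips 3 -> legal
(1,3): flips 1 -> legal
(1,4): flips 1 -> legal
(2,0): no bracket -> illegal
(2,4): no bracket -> illegal
(4,0): no bracket -> illegal
(4,2): no bracket -> illegal
(5,0): flips 1 -> legal
(5,1): flips 1 -> legal
(5,2): flips 2 -> legal
(5,3): flips 1 -> legal
(5,4): flips 2 -> legal
(5,5): flips 1 -> legal
W mobility = 11

Answer: B=4 W=11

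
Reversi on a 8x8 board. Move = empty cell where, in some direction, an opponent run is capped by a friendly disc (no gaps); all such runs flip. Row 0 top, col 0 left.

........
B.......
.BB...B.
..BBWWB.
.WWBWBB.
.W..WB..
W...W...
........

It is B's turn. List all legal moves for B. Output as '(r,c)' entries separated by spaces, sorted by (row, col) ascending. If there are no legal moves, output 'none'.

(2,3): flips 1 -> legal
(2,4): flips 1 -> legal
(2,5): flips 2 -> legal
(3,0): no bracket -> illegal
(3,1): no bracket -> illegal
(4,0): flips 2 -> legal
(5,0): flips 1 -> legal
(5,2): flips 1 -> legal
(5,3): flips 3 -> legal
(6,1): no bracket -> illegal
(6,2): no bracket -> illegal
(6,3): flips 1 -> legal
(6,5): flips 1 -> legal
(7,0): no bracket -> illegal
(7,1): no bracket -> illegal
(7,3): flips 1 -> legal
(7,4): no bracket -> illegal
(7,5): no bracket -> illegal

Answer: (2,3) (2,4) (2,5) (4,0) (5,0) (5,2) (5,3) (6,3) (6,5) (7,3)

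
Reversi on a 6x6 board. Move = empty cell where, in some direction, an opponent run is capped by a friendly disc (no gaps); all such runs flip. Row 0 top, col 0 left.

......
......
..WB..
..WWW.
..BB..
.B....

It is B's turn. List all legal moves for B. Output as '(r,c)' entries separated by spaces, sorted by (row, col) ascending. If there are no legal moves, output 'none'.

(1,1): no bracket -> illegal
(1,2): flips 2 -> legal
(1,3): no bracket -> illegal
(2,1): flips 2 -> legal
(2,4): flips 1 -> legal
(2,5): flips 1 -> legal
(3,1): no bracket -> illegal
(3,5): no bracket -> illegal
(4,1): flips 1 -> legal
(4,4): no bracket -> illegal
(4,5): flips 1 -> legal

Answer: (1,2) (2,1) (2,4) (2,5) (4,1) (4,5)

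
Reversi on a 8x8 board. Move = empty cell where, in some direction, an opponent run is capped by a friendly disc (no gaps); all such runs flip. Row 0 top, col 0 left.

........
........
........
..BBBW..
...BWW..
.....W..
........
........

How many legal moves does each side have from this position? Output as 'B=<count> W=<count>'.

Answer: B=5 W=5

Derivation:
-- B to move --
(2,4): no bracket -> illegal
(2,5): no bracket -> illegal
(2,6): no bracket -> illegal
(3,6): flips 1 -> legal
(4,6): flips 2 -> legal
(5,3): no bracket -> illegal
(5,4): flips 1 -> legal
(5,6): flips 1 -> legal
(6,4): no bracket -> illegal
(6,5): no bracket -> illegal
(6,6): flips 2 -> legal
B mobility = 5
-- W to move --
(2,1): no bracket -> illegal
(2,2): flips 1 -> legal
(2,3): flips 1 -> legal
(2,4): flips 1 -> legal
(2,5): no bracket -> illegal
(3,1): flips 3 -> legal
(4,1): no bracket -> illegal
(4,2): flips 1 -> legal
(5,2): no bracket -> illegal
(5,3): no bracket -> illegal
(5,4): no bracket -> illegal
W mobility = 5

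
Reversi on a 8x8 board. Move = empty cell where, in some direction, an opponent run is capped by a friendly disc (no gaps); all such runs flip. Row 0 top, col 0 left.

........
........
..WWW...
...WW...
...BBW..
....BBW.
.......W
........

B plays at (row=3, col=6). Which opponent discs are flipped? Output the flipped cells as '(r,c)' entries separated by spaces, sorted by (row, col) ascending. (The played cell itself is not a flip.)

Dir NW: first cell '.' (not opp) -> no flip
Dir N: first cell '.' (not opp) -> no flip
Dir NE: first cell '.' (not opp) -> no flip
Dir W: first cell '.' (not opp) -> no flip
Dir E: first cell '.' (not opp) -> no flip
Dir SW: opp run (4,5) capped by B -> flip
Dir S: first cell '.' (not opp) -> no flip
Dir SE: first cell '.' (not opp) -> no flip

Answer: (4,5)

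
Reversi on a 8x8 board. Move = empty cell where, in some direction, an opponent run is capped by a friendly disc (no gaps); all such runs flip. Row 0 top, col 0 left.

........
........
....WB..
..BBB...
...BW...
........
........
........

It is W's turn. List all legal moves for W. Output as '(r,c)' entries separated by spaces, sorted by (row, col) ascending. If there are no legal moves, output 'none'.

(1,4): no bracket -> illegal
(1,5): no bracket -> illegal
(1,6): no bracket -> illegal
(2,1): no bracket -> illegal
(2,2): flips 1 -> legal
(2,3): no bracket -> illegal
(2,6): flips 1 -> legal
(3,1): no bracket -> illegal
(3,5): no bracket -> illegal
(3,6): no bracket -> illegal
(4,1): no bracket -> illegal
(4,2): flips 2 -> legal
(4,5): no bracket -> illegal
(5,2): no bracket -> illegal
(5,3): no bracket -> illegal
(5,4): no bracket -> illegal

Answer: (2,2) (2,6) (4,2)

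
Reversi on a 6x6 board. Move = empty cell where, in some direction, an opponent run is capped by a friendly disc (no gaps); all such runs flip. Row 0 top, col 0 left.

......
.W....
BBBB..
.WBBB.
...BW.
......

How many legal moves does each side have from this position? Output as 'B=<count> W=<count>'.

-- B to move --
(0,0): flips 1 -> legal
(0,1): flips 1 -> legal
(0,2): flips 1 -> legal
(1,0): no bracket -> illegal
(1,2): no bracket -> illegal
(3,0): flips 1 -> legal
(3,5): no bracket -> illegal
(4,0): flips 1 -> legal
(4,1): flips 1 -> legal
(4,2): flips 1 -> legal
(4,5): flips 1 -> legal
(5,3): no bracket -> illegal
(5,4): flips 1 -> legal
(5,5): flips 1 -> legal
B mobility = 10
-- W to move --
(1,0): no bracket -> illegal
(1,2): no bracket -> illegal
(1,3): flips 1 -> legal
(1,4): no bracket -> illegal
(2,4): flips 1 -> legal
(2,5): no bracket -> illegal
(3,0): no bracket -> illegal
(3,5): flips 3 -> legal
(4,1): no bracket -> illegal
(4,2): flips 1 -> legal
(4,5): no bracket -> illegal
(5,2): no bracket -> illegal
(5,3): no bracket -> illegal
(5,4): no bracket -> illegal
W mobility = 4

Answer: B=10 W=4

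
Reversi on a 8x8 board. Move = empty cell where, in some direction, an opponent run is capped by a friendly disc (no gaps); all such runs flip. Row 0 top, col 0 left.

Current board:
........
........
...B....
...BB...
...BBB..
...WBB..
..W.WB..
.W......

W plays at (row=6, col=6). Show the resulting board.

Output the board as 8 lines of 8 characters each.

Answer: ........
........
...B....
...BB...
...BBB..
...WBB..
..W.WWW.
.W......

Derivation:
Place W at (6,6); scan 8 dirs for brackets.
Dir NW: opp run (5,5) (4,4) (3,3), next='.' -> no flip
Dir N: first cell '.' (not opp) -> no flip
Dir NE: first cell '.' (not opp) -> no flip
Dir W: opp run (6,5) capped by W -> flip
Dir E: first cell '.' (not opp) -> no flip
Dir SW: first cell '.' (not opp) -> no flip
Dir S: first cell '.' (not opp) -> no flip
Dir SE: first cell '.' (not opp) -> no flip
All flips: (6,5)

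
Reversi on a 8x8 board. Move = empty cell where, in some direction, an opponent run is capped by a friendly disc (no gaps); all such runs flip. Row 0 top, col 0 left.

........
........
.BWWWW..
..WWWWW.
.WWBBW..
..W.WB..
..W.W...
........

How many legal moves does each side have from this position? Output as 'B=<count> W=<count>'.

Answer: B=13 W=7

Derivation:
-- B to move --
(1,1): flips 2 -> legal
(1,2): no bracket -> illegal
(1,3): flips 2 -> legal
(1,4): flips 2 -> legal
(1,5): flips 3 -> legal
(1,6): flips 2 -> legal
(2,6): flips 5 -> legal
(2,7): no bracket -> illegal
(3,0): no bracket -> illegal
(3,1): no bracket -> illegal
(3,7): no bracket -> illegal
(4,0): flips 2 -> legal
(4,6): flips 1 -> legal
(4,7): no bracket -> illegal
(5,0): no bracket -> illegal
(5,1): no bracket -> illegal
(5,3): flips 1 -> legal
(5,6): no bracket -> illegal
(6,1): flips 1 -> legal
(6,3): no bracket -> illegal
(6,5): flips 1 -> legal
(7,1): no bracket -> illegal
(7,2): no bracket -> illegal
(7,3): flips 1 -> legal
(7,4): flips 2 -> legal
(7,5): no bracket -> illegal
B mobility = 13
-- W to move --
(1,0): flips 1 -> legal
(1,1): no bracket -> illegal
(1,2): no bracket -> illegal
(2,0): flips 1 -> legal
(3,0): no bracket -> illegal
(3,1): no bracket -> illegal
(4,6): flips 1 -> legal
(5,3): flips 2 -> legal
(5,6): flips 1 -> legal
(6,5): flips 1 -> legal
(6,6): flips 2 -> legal
W mobility = 7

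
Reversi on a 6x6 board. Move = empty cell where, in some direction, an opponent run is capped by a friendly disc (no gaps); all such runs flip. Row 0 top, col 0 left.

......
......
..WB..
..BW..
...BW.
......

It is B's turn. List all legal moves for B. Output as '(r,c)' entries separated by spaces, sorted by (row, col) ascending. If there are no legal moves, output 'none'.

Answer: (1,2) (2,1) (3,4) (4,5)

Derivation:
(1,1): no bracket -> illegal
(1,2): flips 1 -> legal
(1,3): no bracket -> illegal
(2,1): flips 1 -> legal
(2,4): no bracket -> illegal
(3,1): no bracket -> illegal
(3,4): flips 1 -> legal
(3,5): no bracket -> illegal
(4,2): no bracket -> illegal
(4,5): flips 1 -> legal
(5,3): no bracket -> illegal
(5,4): no bracket -> illegal
(5,5): no bracket -> illegal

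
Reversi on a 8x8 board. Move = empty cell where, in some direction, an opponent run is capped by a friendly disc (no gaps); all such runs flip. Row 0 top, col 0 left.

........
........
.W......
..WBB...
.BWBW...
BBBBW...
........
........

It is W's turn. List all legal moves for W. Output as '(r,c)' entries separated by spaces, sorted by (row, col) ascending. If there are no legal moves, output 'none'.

(2,2): flips 1 -> legal
(2,3): no bracket -> illegal
(2,4): flips 2 -> legal
(2,5): no bracket -> illegal
(3,0): no bracket -> illegal
(3,1): no bracket -> illegal
(3,5): flips 2 -> legal
(4,0): flips 1 -> legal
(4,5): no bracket -> illegal
(6,0): flips 1 -> legal
(6,1): no bracket -> illegal
(6,2): flips 2 -> legal
(6,3): no bracket -> illegal
(6,4): flips 1 -> legal

Answer: (2,2) (2,4) (3,5) (4,0) (6,0) (6,2) (6,4)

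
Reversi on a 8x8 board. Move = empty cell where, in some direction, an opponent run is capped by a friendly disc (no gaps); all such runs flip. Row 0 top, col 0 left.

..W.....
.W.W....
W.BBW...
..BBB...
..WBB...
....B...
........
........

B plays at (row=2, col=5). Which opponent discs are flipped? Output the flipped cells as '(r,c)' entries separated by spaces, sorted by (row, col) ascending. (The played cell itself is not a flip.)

Dir NW: first cell '.' (not opp) -> no flip
Dir N: first cell '.' (not opp) -> no flip
Dir NE: first cell '.' (not opp) -> no flip
Dir W: opp run (2,4) capped by B -> flip
Dir E: first cell '.' (not opp) -> no flip
Dir SW: first cell 'B' (not opp) -> no flip
Dir S: first cell '.' (not opp) -> no flip
Dir SE: first cell '.' (not opp) -> no flip

Answer: (2,4)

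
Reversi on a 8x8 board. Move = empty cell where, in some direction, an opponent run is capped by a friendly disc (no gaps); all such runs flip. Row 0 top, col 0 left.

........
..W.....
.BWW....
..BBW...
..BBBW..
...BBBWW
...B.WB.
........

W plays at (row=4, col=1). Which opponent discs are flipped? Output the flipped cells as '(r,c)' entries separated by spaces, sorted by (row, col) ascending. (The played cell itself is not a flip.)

Answer: (3,2) (4,2) (4,3) (4,4)

Derivation:
Dir NW: first cell '.' (not opp) -> no flip
Dir N: first cell '.' (not opp) -> no flip
Dir NE: opp run (3,2) capped by W -> flip
Dir W: first cell '.' (not opp) -> no flip
Dir E: opp run (4,2) (4,3) (4,4) capped by W -> flip
Dir SW: first cell '.' (not opp) -> no flip
Dir S: first cell '.' (not opp) -> no flip
Dir SE: first cell '.' (not opp) -> no flip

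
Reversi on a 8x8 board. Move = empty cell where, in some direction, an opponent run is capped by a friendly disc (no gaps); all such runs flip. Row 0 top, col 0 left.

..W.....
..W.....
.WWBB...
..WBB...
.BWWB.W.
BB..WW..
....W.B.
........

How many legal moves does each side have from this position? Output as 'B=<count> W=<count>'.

-- B to move --
(0,1): flips 1 -> legal
(0,3): no bracket -> illegal
(1,0): no bracket -> illegal
(1,1): flips 1 -> legal
(1,3): no bracket -> illegal
(2,0): flips 2 -> legal
(3,0): no bracket -> illegal
(3,1): flips 1 -> legal
(3,5): no bracket -> illegal
(3,6): no bracket -> illegal
(3,7): no bracket -> illegal
(4,5): no bracket -> illegal
(4,7): no bracket -> illegal
(5,2): flips 1 -> legal
(5,3): flips 1 -> legal
(5,6): no bracket -> illegal
(5,7): no bracket -> illegal
(6,3): no bracket -> illegal
(6,5): no bracket -> illegal
(7,3): no bracket -> illegal
(7,4): flips 2 -> legal
(7,5): no bracket -> illegal
B mobility = 7
-- W to move --
(1,3): flips 2 -> legal
(1,4): flips 4 -> legal
(1,5): flips 2 -> legal
(2,5): flips 3 -> legal
(3,0): no bracket -> illegal
(3,1): no bracket -> illegal
(3,5): flips 2 -> legal
(4,0): flips 1 -> legal
(4,5): flips 3 -> legal
(5,2): no bracket -> illegal
(5,3): no bracket -> illegal
(5,6): no bracket -> illegal
(5,7): no bracket -> illegal
(6,0): flips 1 -> legal
(6,1): no bracket -> illegal
(6,2): no bracket -> illegal
(6,5): no bracket -> illegal
(6,7): no bracket -> illegal
(7,5): no bracket -> illegal
(7,6): no bracket -> illegal
(7,7): flips 1 -> legal
W mobility = 9

Answer: B=7 W=9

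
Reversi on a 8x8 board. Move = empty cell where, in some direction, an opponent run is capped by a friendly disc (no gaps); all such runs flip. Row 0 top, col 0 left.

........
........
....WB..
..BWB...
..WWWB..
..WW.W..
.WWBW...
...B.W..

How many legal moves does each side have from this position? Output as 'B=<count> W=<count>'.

-- B to move --
(1,3): no bracket -> illegal
(1,4): flips 1 -> legal
(1,5): no bracket -> illegal
(2,2): no bracket -> illegal
(2,3): flips 4 -> legal
(3,1): no bracket -> illegal
(3,5): no bracket -> illegal
(4,1): flips 4 -> legal
(4,6): flips 2 -> legal
(5,0): no bracket -> illegal
(5,1): flips 1 -> legal
(5,4): flips 2 -> legal
(5,6): no bracket -> illegal
(6,0): flips 2 -> legal
(6,5): flips 2 -> legal
(6,6): no bracket -> illegal
(7,0): flips 3 -> legal
(7,1): no bracket -> illegal
(7,2): flips 3 -> legal
(7,4): no bracket -> illegal
(7,6): no bracket -> illegal
B mobility = 10
-- W to move --
(1,4): no bracket -> illegal
(1,5): no bracket -> illegal
(1,6): flips 2 -> legal
(2,1): flips 1 -> legal
(2,2): flips 1 -> legal
(2,3): no bracket -> illegal
(2,6): flips 1 -> legal
(3,1): flips 1 -> legal
(3,5): flips 2 -> legal
(3,6): no bracket -> illegal
(4,1): no bracket -> illegal
(4,6): flips 1 -> legal
(5,4): no bracket -> illegal
(5,6): no bracket -> illegal
(7,2): no bracket -> illegal
(7,4): flips 1 -> legal
W mobility = 8

Answer: B=10 W=8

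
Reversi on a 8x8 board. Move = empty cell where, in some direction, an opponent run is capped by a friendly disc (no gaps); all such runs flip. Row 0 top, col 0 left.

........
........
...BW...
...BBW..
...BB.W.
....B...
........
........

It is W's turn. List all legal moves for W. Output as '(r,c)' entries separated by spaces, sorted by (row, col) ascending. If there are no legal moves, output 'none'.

(1,2): no bracket -> illegal
(1,3): no bracket -> illegal
(1,4): no bracket -> illegal
(2,2): flips 1 -> legal
(2,5): no bracket -> illegal
(3,2): flips 2 -> legal
(4,2): flips 1 -> legal
(4,5): no bracket -> illegal
(5,2): no bracket -> illegal
(5,3): flips 1 -> legal
(5,5): no bracket -> illegal
(6,3): no bracket -> illegal
(6,4): flips 3 -> legal
(6,5): no bracket -> illegal

Answer: (2,2) (3,2) (4,2) (5,3) (6,4)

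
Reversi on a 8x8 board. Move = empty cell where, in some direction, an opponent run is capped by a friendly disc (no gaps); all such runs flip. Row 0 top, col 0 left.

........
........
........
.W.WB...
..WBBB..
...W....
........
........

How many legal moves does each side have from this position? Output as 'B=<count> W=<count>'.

-- B to move --
(2,0): no bracket -> illegal
(2,1): no bracket -> illegal
(2,2): flips 1 -> legal
(2,3): flips 1 -> legal
(2,4): no bracket -> illegal
(3,0): no bracket -> illegal
(3,2): flips 1 -> legal
(4,0): no bracket -> illegal
(4,1): flips 1 -> legal
(5,1): no bracket -> illegal
(5,2): no bracket -> illegal
(5,4): no bracket -> illegal
(6,2): flips 1 -> legal
(6,3): flips 1 -> legal
(6,4): no bracket -> illegal
B mobility = 6
-- W to move --
(2,3): no bracket -> illegal
(2,4): no bracket -> illegal
(2,5): no bracket -> illegal
(3,2): no bracket -> illegal
(3,5): flips 2 -> legal
(3,6): no bracket -> illegal
(4,6): flips 3 -> legal
(5,2): no bracket -> illegal
(5,4): no bracket -> illegal
(5,5): flips 1 -> legal
(5,6): no bracket -> illegal
W mobility = 3

Answer: B=6 W=3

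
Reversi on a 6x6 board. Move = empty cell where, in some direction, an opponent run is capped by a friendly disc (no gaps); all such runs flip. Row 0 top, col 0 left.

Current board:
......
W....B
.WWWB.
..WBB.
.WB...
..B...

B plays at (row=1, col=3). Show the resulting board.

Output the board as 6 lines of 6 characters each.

Answer: ......
W..B.B
.WWBB.
..WBB.
.WB...
..B...

Derivation:
Place B at (1,3); scan 8 dirs for brackets.
Dir NW: first cell '.' (not opp) -> no flip
Dir N: first cell '.' (not opp) -> no flip
Dir NE: first cell '.' (not opp) -> no flip
Dir W: first cell '.' (not opp) -> no flip
Dir E: first cell '.' (not opp) -> no flip
Dir SW: opp run (2,2), next='.' -> no flip
Dir S: opp run (2,3) capped by B -> flip
Dir SE: first cell 'B' (not opp) -> no flip
All flips: (2,3)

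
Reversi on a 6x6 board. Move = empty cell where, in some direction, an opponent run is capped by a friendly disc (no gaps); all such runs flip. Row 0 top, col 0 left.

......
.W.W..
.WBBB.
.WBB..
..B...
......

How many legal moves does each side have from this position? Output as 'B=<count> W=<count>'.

Answer: B=8 W=6

Derivation:
-- B to move --
(0,0): flips 1 -> legal
(0,1): no bracket -> illegal
(0,2): flips 1 -> legal
(0,3): flips 1 -> legal
(0,4): flips 1 -> legal
(1,0): flips 1 -> legal
(1,2): no bracket -> illegal
(1,4): no bracket -> illegal
(2,0): flips 2 -> legal
(3,0): flips 1 -> legal
(4,0): flips 1 -> legal
(4,1): no bracket -> illegal
B mobility = 8
-- W to move --
(1,2): no bracket -> illegal
(1,4): no bracket -> illegal
(1,5): no bracket -> illegal
(2,5): flips 3 -> legal
(3,4): flips 2 -> legal
(3,5): flips 1 -> legal
(4,1): no bracket -> illegal
(4,3): flips 3 -> legal
(4,4): flips 2 -> legal
(5,1): no bracket -> illegal
(5,2): no bracket -> illegal
(5,3): flips 1 -> legal
W mobility = 6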